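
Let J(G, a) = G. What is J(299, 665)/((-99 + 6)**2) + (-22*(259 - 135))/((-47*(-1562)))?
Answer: -74713/28861713 ≈ -0.0025887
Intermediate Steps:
J(299, 665)/((-99 + 6)**2) + (-22*(259 - 135))/((-47*(-1562))) = 299/((-99 + 6)**2) + (-22*(259 - 135))/((-47*(-1562))) = 299/((-93)**2) - 22*124/73414 = 299/8649 - 2728*1/73414 = 299*(1/8649) - 124/3337 = 299/8649 - 124/3337 = -74713/28861713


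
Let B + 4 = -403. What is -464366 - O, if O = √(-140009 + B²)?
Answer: -464366 - 2*√6410 ≈ -4.6453e+5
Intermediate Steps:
B = -407 (B = -4 - 403 = -407)
O = 2*√6410 (O = √(-140009 + (-407)²) = √(-140009 + 165649) = √25640 = 2*√6410 ≈ 160.13)
-464366 - O = -464366 - 2*√6410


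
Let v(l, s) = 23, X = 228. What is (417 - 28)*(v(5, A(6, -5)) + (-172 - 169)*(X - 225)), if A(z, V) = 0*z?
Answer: -389000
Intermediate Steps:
A(z, V) = 0
(417 - 28)*(v(5, A(6, -5)) + (-172 - 169)*(X - 225)) = (417 - 28)*(23 + (-172 - 169)*(228 - 225)) = 389*(23 - 341*3) = 389*(23 - 1023) = 389*(-1000) = -389000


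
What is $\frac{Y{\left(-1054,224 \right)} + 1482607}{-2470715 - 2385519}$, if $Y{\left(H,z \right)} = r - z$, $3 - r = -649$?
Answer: $- \frac{1483035}{4856234} \approx -0.30539$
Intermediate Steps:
$r = 652$ ($r = 3 - -649 = 3 + 649 = 652$)
$Y{\left(H,z \right)} = 652 - z$
$\frac{Y{\left(-1054,224 \right)} + 1482607}{-2470715 - 2385519} = \frac{\left(652 - 224\right) + 1482607}{-2470715 - 2385519} = \frac{\left(652 - 224\right) + 1482607}{-4856234} = \left(428 + 1482607\right) \left(- \frac{1}{4856234}\right) = 1483035 \left(- \frac{1}{4856234}\right) = - \frac{1483035}{4856234}$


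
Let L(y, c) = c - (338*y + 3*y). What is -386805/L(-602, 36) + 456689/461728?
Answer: -42416113469/47400534752 ≈ -0.89485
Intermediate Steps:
L(y, c) = c - 341*y
-386805/L(-602, 36) + 456689/461728 = -386805/(36 - 341*(-602)) + 456689/461728 = -386805/(36 + 205282) + 456689*(1/461728) = -386805/205318 + 456689/461728 = -42416113469/47400534752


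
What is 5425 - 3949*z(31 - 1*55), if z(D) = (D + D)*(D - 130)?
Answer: -29185583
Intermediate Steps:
z(D) = 2*D*(-130 + D) (z(D) = (2*D)*(-130 + D) = 2*D*(-130 + D))
5425 - 3949*z(31 - 1*55) = 5425 - 3949*2*(31 - 1*55)*(-130 + (31 - 1*55)) = 5425 - 3949*2*(31 - 55)*(-130 + (31 - 55)) = 5425 - 3949*2*(-24)*(-130 - 24) = 5425 - 3949*2*(-24)*(-154) = 5425 - 3949/(1/7392) = 5425 - 3949/1/7392 = 5425 - 3949*7392 = 5425 - 29191008 = -29185583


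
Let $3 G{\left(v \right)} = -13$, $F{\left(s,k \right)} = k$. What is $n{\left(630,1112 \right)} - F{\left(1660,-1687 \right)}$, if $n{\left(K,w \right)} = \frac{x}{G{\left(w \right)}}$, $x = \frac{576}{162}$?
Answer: $\frac{65761}{39} \approx 1686.2$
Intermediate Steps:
$x = \frac{32}{9}$ ($x = 576 \cdot \frac{1}{162} = \frac{32}{9} \approx 3.5556$)
$G{\left(v \right)} = - \frac{13}{3}$ ($G{\left(v \right)} = \frac{1}{3} \left(-13\right) = - \frac{13}{3}$)
$n{\left(K,w \right)} = - \frac{32}{39}$ ($n{\left(K,w \right)} = \frac{32}{9 \left(- \frac{13}{3}\right)} = \frac{32}{9} \left(- \frac{3}{13}\right) = - \frac{32}{39}$)
$n{\left(630,1112 \right)} - F{\left(1660,-1687 \right)} = - \frac{32}{39} - -1687 = - \frac{32}{39} + 1687 = \frac{65761}{39}$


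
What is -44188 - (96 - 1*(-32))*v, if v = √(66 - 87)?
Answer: -44188 - 128*I*√21 ≈ -44188.0 - 586.57*I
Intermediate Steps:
v = I*√21 (v = √(-21) = I*√21 ≈ 4.5826*I)
-44188 - (96 - 1*(-32))*v = -44188 - (96 - 1*(-32))*I*√21 = -44188 - (96 + 32)*I*√21 = -44188 - 128*I*√21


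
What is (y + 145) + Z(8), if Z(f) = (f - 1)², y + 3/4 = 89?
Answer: 1129/4 ≈ 282.25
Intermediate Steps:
y = 353/4 (y = -¾ + 89 = 353/4 ≈ 88.250)
Z(f) = (-1 + f)²
(y + 145) + Z(8) = (353/4 + 145) + (-1 + 8)² = 933/4 + 7² = 933/4 + 49 = 1129/4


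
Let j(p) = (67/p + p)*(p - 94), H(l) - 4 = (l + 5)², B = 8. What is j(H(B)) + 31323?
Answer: 7788563/173 ≈ 45021.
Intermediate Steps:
H(l) = 4 + (5 + l)² (H(l) = 4 + (l + 5)² = 4 + (5 + l)²)
j(p) = (-94 + p)*(p + 67/p) (j(p) = (p + 67/p)*(-94 + p) = (-94 + p)*(p + 67/p))
j(H(B)) + 31323 = (67 + (4 + (5 + 8)²)² - 6298/(4 + (5 + 8)²) - 94*(4 + (5 + 8)²)) + 31323 = (67 + (4 + 13²)² - 6298/(4 + 13²) - 94*(4 + 13²)) + 31323 = (67 + (4 + 169)² - 6298/(4 + 169) - 94*(4 + 169)) + 31323 = (67 + 173² - 6298/173 - 94*173) + 31323 = (67 + 29929 - 6298*1/173 - 16262) + 31323 = (67 + 29929 - 6298/173 - 16262) + 31323 = 2369684/173 + 31323 = 7788563/173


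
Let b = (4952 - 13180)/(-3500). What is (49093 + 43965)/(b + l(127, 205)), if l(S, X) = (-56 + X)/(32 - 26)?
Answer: 488554500/142717 ≈ 3423.2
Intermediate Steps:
l(S, X) = -28/3 + X/6 (l(S, X) = (-56 + X)/6 = (-56 + X)*(⅙) = -28/3 + X/6)
b = 2057/875 (b = -8228*(-1/3500) = 2057/875 ≈ 2.3509)
(49093 + 43965)/(b + l(127, 205)) = (49093 + 43965)/(2057/875 + (-28/3 + (⅙)*205)) = 93058/(2057/875 + (-28/3 + 205/6)) = 93058/(2057/875 + 149/6) = 93058/(142717/5250) = 93058*(5250/142717) = 488554500/142717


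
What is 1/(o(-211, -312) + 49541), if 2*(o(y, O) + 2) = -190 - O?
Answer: 1/49600 ≈ 2.0161e-5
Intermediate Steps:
o(y, O) = -97 - O/2 (o(y, O) = -2 + (-190 - O)/2 = -2 + (-95 - O/2) = -97 - O/2)
1/(o(-211, -312) + 49541) = 1/((-97 - 1/2*(-312)) + 49541) = 1/((-97 + 156) + 49541) = 1/(59 + 49541) = 1/49600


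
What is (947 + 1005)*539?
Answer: 1052128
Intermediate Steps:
(947 + 1005)*539 = 1952*539 = 1052128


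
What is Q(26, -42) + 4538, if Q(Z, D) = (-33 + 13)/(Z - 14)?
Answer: 13609/3 ≈ 4536.3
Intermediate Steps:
Q(Z, D) = -20/(-14 + Z)
Q(26, -42) + 4538 = -20/(-14 + 26) + 4538 = -20/12 + 4538 = -20*1/12 + 4538 = -5/3 + 4538 = 13609/3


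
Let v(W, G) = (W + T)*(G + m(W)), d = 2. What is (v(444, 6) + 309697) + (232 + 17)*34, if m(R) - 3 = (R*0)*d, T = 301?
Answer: 324868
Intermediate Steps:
m(R) = 3 (m(R) = 3 + (R*0)*2 = 3 + 0*2 = 3 + 0 = 3)
v(W, G) = (3 + G)*(301 + W) (v(W, G) = (W + 301)*(G + 3) = (301 + W)*(3 + G) = (3 + G)*(301 + W))
(v(444, 6) + 309697) + (232 + 17)*34 = ((903 + 3*444 + 301*6 + 6*444) + 309697) + (232 + 17)*34 = ((903 + 1332 + 1806 + 2664) + 309697) + 249*34 = (6705 + 309697) + 8466 = 316402 + 8466 = 324868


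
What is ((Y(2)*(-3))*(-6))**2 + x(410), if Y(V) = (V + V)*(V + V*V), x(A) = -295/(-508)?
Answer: 94805287/508 ≈ 1.8662e+5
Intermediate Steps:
x(A) = 295/508 (x(A) = -295*(-1/508) = 295/508)
Y(V) = 2*V*(V + V**2) (Y(V) = (2*V)*(V + V**2) = 2*V*(V + V**2))
((Y(2)*(-3))*(-6))**2 + x(410) = (((2*2**2*(1 + 2))*(-3))*(-6))**2 + 295/508 = (((2*4*3)*(-3))*(-6))**2 + 295/508 = ((24*(-3))*(-6))**2 + 295/508 = (-72*(-6))**2 + 295/508 = 432**2 + 295/508 = 186624 + 295/508 = 94805287/508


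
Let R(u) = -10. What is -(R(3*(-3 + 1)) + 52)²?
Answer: -1764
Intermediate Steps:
-(R(3*(-3 + 1)) + 52)² = -(-10 + 52)² = -1*42² = -1*1764 = -1764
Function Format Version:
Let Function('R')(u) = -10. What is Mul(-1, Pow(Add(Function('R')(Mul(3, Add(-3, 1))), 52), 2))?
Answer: -1764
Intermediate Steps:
Mul(-1, Pow(Add(Function('R')(Mul(3, Add(-3, 1))), 52), 2)) = Mul(-1, Pow(Add(-10, 52), 2)) = Mul(-1, Pow(42, 2)) = Mul(-1, 1764) = -1764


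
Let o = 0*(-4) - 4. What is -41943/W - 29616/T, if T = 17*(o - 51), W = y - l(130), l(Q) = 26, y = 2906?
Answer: 614365/35904 ≈ 17.111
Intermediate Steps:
W = 2880 (W = 2906 - 1*26 = 2906 - 26 = 2880)
o = -4 (o = 0 - 4 = -4)
T = -935 (T = 17*(-4 - 51) = 17*(-55) = -935)
-41943/W - 29616/T = -41943/2880 - 29616/(-935) = -41943*1/2880 - 29616*(-1/935) = -13981/960 + 29616/935 = 614365/35904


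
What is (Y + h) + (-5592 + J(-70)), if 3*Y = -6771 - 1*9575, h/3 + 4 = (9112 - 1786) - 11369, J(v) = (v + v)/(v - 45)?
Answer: -1599451/69 ≈ -23180.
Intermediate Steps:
J(v) = 2*v/(-45 + v) (J(v) = (2*v)/(-45 + v) = 2*v/(-45 + v))
h = -12141 (h = -12 + 3*((9112 - 1786) - 11369) = -12 + 3*(7326 - 11369) = -12 + 3*(-4043) = -12 - 12129 = -12141)
Y = -16346/3 (Y = (-6771 - 1*9575)/3 = (-6771 - 9575)/3 = (⅓)*(-16346) = -16346/3 ≈ -5448.7)
(Y + h) + (-5592 + J(-70)) = (-16346/3 - 12141) + (-5592 + 2*(-70)/(-45 - 70)) = -52769/3 + (-5592 + 2*(-70)/(-115)) = -52769/3 + (-5592 + 2*(-70)*(-1/115)) = -52769/3 + (-5592 + 28/23) = -52769/3 - 128588/23 = -1599451/69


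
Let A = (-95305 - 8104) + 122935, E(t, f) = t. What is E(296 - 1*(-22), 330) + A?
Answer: 19844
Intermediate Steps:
A = 19526 (A = -103409 + 122935 = 19526)
E(296 - 1*(-22), 330) + A = (296 - 1*(-22)) + 19526 = (296 + 22) + 19526 = 318 + 19526 = 19844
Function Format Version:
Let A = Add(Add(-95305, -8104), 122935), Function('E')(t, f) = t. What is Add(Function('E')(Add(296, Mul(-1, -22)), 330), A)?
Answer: 19844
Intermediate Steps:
A = 19526 (A = Add(-103409, 122935) = 19526)
Add(Function('E')(Add(296, Mul(-1, -22)), 330), A) = Add(Add(296, Mul(-1, -22)), 19526) = Add(Add(296, 22), 19526) = Add(318, 19526) = 19844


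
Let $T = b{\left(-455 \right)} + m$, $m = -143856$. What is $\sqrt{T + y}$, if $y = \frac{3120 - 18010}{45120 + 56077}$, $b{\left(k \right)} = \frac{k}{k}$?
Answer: $\frac{5 i \sqrt{58927860422481}}{101197} \approx 379.28 i$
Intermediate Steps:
$b{\left(k \right)} = 1$
$T = -143855$ ($T = 1 - 143856 = -143855$)
$y = - \frac{14890}{101197} \approx -0.14714$
$\sqrt{T + y} = \sqrt{-143855 - \frac{14890}{101197}} = \sqrt{- \frac{14557709325}{101197}} = \frac{5 i \sqrt{58927860422481}}{101197}$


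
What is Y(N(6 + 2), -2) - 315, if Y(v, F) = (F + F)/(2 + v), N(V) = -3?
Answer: -311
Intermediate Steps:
Y(v, F) = 2*F/(2 + v) (Y(v, F) = (2*F)/(2 + v) = 2*F/(2 + v))
Y(N(6 + 2), -2) - 315 = 2*(-2)/(2 - 3) - 315 = 2*(-2)/(-1) - 315 = 2*(-2)*(-1) - 315 = 4 - 315 = -311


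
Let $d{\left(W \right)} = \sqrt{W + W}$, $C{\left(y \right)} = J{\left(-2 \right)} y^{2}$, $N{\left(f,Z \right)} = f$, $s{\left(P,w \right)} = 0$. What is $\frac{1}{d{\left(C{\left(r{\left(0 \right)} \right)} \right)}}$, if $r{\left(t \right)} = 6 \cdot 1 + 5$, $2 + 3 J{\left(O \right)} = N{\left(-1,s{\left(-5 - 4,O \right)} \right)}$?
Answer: $- \frac{i \sqrt{2}}{22} \approx - 0.064282 i$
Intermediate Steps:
$J{\left(O \right)} = -1$ ($J{\left(O \right)} = - \frac{2}{3} + \frac{1}{3} \left(-1\right) = - \frac{2}{3} - \frac{1}{3} = -1$)
$r{\left(t \right)} = 11$ ($r{\left(t \right)} = 6 + 5 = 11$)
$C{\left(y \right)} = - y^{2}$
$d{\left(W \right)} = \sqrt{2} \sqrt{W}$ ($d{\left(W \right)} = \sqrt{2 W} = \sqrt{2} \sqrt{W}$)
$\frac{1}{d{\left(C{\left(r{\left(0 \right)} \right)} \right)}} = \frac{1}{\sqrt{2} \sqrt{- 11^{2}}} = \frac{1}{\sqrt{2} \sqrt{\left(-1\right) 121}} = \frac{1}{\sqrt{2} \sqrt{-121}} = \frac{1}{\sqrt{2} \cdot 11 i} = \frac{1}{11 i \sqrt{2}} = - \frac{i \sqrt{2}}{22}$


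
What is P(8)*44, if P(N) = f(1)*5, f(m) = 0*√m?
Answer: 0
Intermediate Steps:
f(m) = 0
P(N) = 0 (P(N) = 0*5 = 0)
P(8)*44 = 0*44 = 0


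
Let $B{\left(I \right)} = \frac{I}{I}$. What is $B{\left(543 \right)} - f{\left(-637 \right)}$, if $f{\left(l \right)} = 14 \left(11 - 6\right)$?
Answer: $-69$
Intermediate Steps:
$B{\left(I \right)} = 1$
$f{\left(l \right)} = 70$ ($f{\left(l \right)} = 14 \cdot 5 = 70$)
$B{\left(543 \right)} - f{\left(-637 \right)} = 1 - 70 = -69$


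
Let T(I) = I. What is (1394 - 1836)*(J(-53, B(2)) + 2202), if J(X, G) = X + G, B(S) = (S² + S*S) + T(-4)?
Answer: -951626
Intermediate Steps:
B(S) = -4 + 2*S² (B(S) = (S² + S*S) - 4 = (S² + S²) - 4 = 2*S² - 4 = -4 + 2*S²)
J(X, G) = G + X
(1394 - 1836)*(J(-53, B(2)) + 2202) = (1394 - 1836)*(((-4 + 2*2²) - 53) + 2202) = -442*(((-4 + 2*4) - 53) + 2202) = -442*(((-4 + 8) - 53) + 2202) = -442*((4 - 53) + 2202) = -442*(-49 + 2202) = -442*2153 = -951626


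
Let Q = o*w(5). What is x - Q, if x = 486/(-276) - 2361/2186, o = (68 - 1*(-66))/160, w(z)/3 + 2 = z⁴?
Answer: -3153694437/2011120 ≈ -1568.1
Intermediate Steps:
w(z) = -6 + 3*z⁴
o = 67/80 (o = (68 + 66)*(1/160) = 134*(1/160) = 67/80 ≈ 0.83750)
Q = 125223/80 (Q = 67*(-6 + 3*5⁴)/80 = 67*(-6 + 3*625)/80 = 67*(-6 + 1875)/80 = (67/80)*1869 = 125223/80 ≈ 1565.3)
x = -71418/25139 (x = 486*(-1/276) - 2361*1/2186 = -81/46 - 2361/2186 = -71418/25139 ≈ -2.8409)
x - Q = -71418/25139 - 1*125223/80 = -71418/25139 - 125223/80 = -3153694437/2011120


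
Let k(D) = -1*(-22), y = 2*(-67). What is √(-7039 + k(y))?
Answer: I*√7017 ≈ 83.768*I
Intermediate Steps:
y = -134
k(D) = 22
√(-7039 + k(y)) = √(-7039 + 22) = √(-7017) = I*√7017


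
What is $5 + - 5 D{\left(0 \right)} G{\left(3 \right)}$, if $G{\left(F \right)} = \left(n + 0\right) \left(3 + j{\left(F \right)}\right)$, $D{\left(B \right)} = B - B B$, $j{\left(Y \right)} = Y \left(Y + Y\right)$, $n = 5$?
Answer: $5$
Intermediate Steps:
$j{\left(Y \right)} = 2 Y^{2}$ ($j{\left(Y \right)} = Y 2 Y = 2 Y^{2}$)
$D{\left(B \right)} = B - B^{2}$
$G{\left(F \right)} = 15 + 10 F^{2}$ ($G{\left(F \right)} = \left(5 + 0\right) \left(3 + 2 F^{2}\right) = 5 \left(3 + 2 F^{2}\right) = 15 + 10 F^{2}$)
$5 + - 5 D{\left(0 \right)} G{\left(3 \right)} = 5 + - 5 \cdot 0 \left(1 - 0\right) \left(15 + 10 \cdot 3^{2}\right) = 5 + - 5 \cdot 0 \left(1 + 0\right) \left(15 + 10 \cdot 9\right) = 5 + - 5 \cdot 0 \cdot 1 \left(15 + 90\right) = 5 + \left(-5\right) 0 \cdot 105 = 5 + 0 \cdot 105 = 5 + 0 = 5$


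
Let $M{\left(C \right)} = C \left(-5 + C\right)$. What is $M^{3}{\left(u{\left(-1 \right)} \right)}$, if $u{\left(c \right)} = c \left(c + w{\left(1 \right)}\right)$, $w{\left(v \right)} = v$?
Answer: $0$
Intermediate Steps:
$u{\left(c \right)} = c \left(1 + c\right)$ ($u{\left(c \right)} = c \left(c + 1\right) = c \left(1 + c\right)$)
$M^{3}{\left(u{\left(-1 \right)} \right)} = \left(- (1 - 1) \left(-5 - \left(1 - 1\right)\right)\right)^{3} = \left(\left(-1\right) 0 \left(-5 - 0\right)\right)^{3} = \left(0 \left(-5 + 0\right)\right)^{3} = \left(0 \left(-5\right)\right)^{3} = 0^{3} = 0$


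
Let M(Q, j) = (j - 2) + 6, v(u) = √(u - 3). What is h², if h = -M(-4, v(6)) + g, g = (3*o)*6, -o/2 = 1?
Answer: (40 + √3)² ≈ 1741.6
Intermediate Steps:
o = -2 (o = -2*1 = -2)
v(u) = √(-3 + u)
M(Q, j) = 4 + j (M(Q, j) = (-2 + j) + 6 = 4 + j)
g = -36 (g = (3*(-2))*6 = -6*6 = -36)
h = -40 - √3 (h = -(4 + √(-3 + 6)) - 36 = -(4 + √3) - 36 = (-4 - √3) - 36 = -40 - √3 ≈ -41.732)
h² = (-40 - √3)²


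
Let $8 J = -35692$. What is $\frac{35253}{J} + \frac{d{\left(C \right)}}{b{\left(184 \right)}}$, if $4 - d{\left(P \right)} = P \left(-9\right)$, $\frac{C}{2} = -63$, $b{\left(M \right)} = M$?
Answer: $- \frac{11528047}{820916} \approx -14.043$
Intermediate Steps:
$J = - \frac{8923}{2}$ ($J = \frac{1}{8} \left(-35692\right) = - \frac{8923}{2} \approx -4461.5$)
$C = -126$ ($C = 2 \left(-63\right) = -126$)
$d{\left(P \right)} = 4 + 9 P$ ($d{\left(P \right)} = 4 - P \left(-9\right) = 4 - - 9 P = 4 + 9 P$)
$\frac{35253}{J} + \frac{d{\left(C \right)}}{b{\left(184 \right)}} = \frac{35253}{- \frac{8923}{2}} + \frac{4 + 9 \left(-126\right)}{184} = 35253 \left(- \frac{2}{8923}\right) + \left(4 - 1134\right) \frac{1}{184} = - \frac{70506}{8923} - \frac{565}{92} = - \frac{11528047}{820916}$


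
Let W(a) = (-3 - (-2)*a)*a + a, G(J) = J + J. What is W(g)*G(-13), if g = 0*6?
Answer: 0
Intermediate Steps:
g = 0
G(J) = 2*J
W(a) = a + a*(-3 + 2*a) (W(a) = (-3 + 2*a)*a + a = a*(-3 + 2*a) + a = a + a*(-3 + 2*a))
W(g)*G(-13) = (2*0*(-1 + 0))*(2*(-13)) = (2*0*(-1))*(-26) = 0*(-26) = 0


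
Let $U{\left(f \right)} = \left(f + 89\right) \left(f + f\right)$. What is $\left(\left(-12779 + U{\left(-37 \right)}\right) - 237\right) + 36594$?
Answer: $19730$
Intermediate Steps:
$U{\left(f \right)} = 2 f \left(89 + f\right)$ ($U{\left(f \right)} = \left(89 + f\right) 2 f = 2 f \left(89 + f\right)$)
$\left(\left(-12779 + U{\left(-37 \right)}\right) - 237\right) + 36594 = \left(\left(-12779 + 2 \left(-37\right) \left(89 - 37\right)\right) - 237\right) + 36594 = \left(\left(-12779 + 2 \left(-37\right) 52\right) - 237\right) + 36594 = \left(\left(-12779 - 3848\right) - 237\right) + 36594 = \left(-16627 - 237\right) + 36594 = -16864 + 36594 = 19730$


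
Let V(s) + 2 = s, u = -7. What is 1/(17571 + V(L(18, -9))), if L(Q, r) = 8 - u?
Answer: 1/17584 ≈ 5.6870e-5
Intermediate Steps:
L(Q, r) = 15 (L(Q, r) = 8 - 1*(-7) = 8 + 7 = 15)
V(s) = -2 + s
1/(17571 + V(L(18, -9))) = 1/(17571 + (-2 + 15)) = 1/(17571 + 13) = 1/17584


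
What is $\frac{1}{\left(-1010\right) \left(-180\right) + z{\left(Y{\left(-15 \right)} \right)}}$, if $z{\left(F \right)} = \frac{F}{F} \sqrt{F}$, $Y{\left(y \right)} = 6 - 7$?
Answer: $\frac{181800}{33051240001} - \frac{i}{33051240001} \approx 5.5006 \cdot 10^{-6} - 3.0256 \cdot 10^{-11} i$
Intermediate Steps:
$Y{\left(y \right)} = -1$
$z{\left(F \right)} = \sqrt{F}$ ($z{\left(F \right)} = 1 \sqrt{F} = \sqrt{F}$)
$\frac{1}{\left(-1010\right) \left(-180\right) + z{\left(Y{\left(-15 \right)} \right)}} = \frac{1}{\left(-1010\right) \left(-180\right) + \sqrt{-1}} = \frac{1}{181800 + i} = \frac{181800 - i}{33051240001}$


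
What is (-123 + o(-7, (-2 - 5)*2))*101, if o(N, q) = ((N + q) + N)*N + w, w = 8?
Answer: 8181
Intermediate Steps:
o(N, q) = 8 + N*(q + 2*N) (o(N, q) = ((N + q) + N)*N + 8 = (q + 2*N)*N + 8 = N*(q + 2*N) + 8 = 8 + N*(q + 2*N))
(-123 + o(-7, (-2 - 5)*2))*101 = (-123 + (8 + 2*(-7)² - 7*(-2 - 5)*2))*101 = (-123 + (8 + 2*49 - (-49)*2))*101 = (-123 + (8 + 98 - 7*(-14)))*101 = (-123 + (8 + 98 + 98))*101 = (-123 + 204)*101 = 81*101 = 8181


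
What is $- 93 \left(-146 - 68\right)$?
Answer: $19902$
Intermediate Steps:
$- 93 \left(-146 - 68\right) = \left(-93\right) \left(-214\right) = 19902$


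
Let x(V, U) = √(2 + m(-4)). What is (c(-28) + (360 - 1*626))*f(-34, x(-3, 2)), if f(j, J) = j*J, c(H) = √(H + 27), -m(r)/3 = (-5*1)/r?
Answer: √7*(17 + 4522*I) ≈ 44.978 + 11964.0*I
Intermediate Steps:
m(r) = 15/r (m(r) = -3*(-5*1)/r = -(-15)/r = 15/r)
c(H) = √(27 + H)
x(V, U) = I*√7/2 (x(V, U) = √(2 + 15/(-4)) = √(2 + 15*(-¼)) = √(2 - 15/4) = √(-7/4) = I*√7/2)
f(j, J) = J*j
(c(-28) + (360 - 1*626))*f(-34, x(-3, 2)) = (√(27 - 28) + (360 - 1*626))*((I*√7/2)*(-34)) = (√(-1) + (360 - 626))*(-17*I*√7) = (I - 266)*(-17*I*√7) = (-266 + I)*(-17*I*√7) = -17*I*√7*(-266 + I)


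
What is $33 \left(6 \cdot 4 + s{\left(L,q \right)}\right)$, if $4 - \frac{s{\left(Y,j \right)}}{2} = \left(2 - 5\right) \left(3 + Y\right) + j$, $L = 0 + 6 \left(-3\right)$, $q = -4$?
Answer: $-1650$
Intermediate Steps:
$L = -18$ ($L = 0 - 18 = -18$)
$s{\left(Y,j \right)} = 26 - 2 j + 6 Y$ ($s{\left(Y,j \right)} = 8 - 2 \left(\left(2 - 5\right) \left(3 + Y\right) + j\right) = 8 - 2 \left(- 3 \left(3 + Y\right) + j\right) = 8 - 2 \left(\left(-9 - 3 Y\right) + j\right) = 8 - 2 \left(-9 + j - 3 Y\right) = 8 + \left(18 - 2 j + 6 Y\right) = 26 - 2 j + 6 Y$)
$33 \left(6 \cdot 4 + s{\left(L,q \right)}\right) = 33 \left(6 \cdot 4 + \left(26 - -8 + 6 \left(-18\right)\right)\right) = 33 \left(24 + \left(26 + 8 - 108\right)\right) = 33 \left(24 - 74\right) = 33 \left(-50\right) = -1650$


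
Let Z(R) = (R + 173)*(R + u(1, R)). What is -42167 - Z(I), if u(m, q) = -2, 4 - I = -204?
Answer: -120653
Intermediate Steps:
I = 208 (I = 4 - 1*(-204) = 4 + 204 = 208)
Z(R) = (-2 + R)*(173 + R) (Z(R) = (R + 173)*(R - 2) = (173 + R)*(-2 + R) = (-2 + R)*(173 + R))
-42167 - Z(I) = -42167 - (-346 + 208² + 171*208) = -42167 - (-346 + 43264 + 35568) = -42167 - 1*78486 = -42167 - 78486 = -120653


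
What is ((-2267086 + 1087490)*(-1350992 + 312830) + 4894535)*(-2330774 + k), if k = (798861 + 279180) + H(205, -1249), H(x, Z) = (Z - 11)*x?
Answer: -1850436150987480871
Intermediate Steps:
H(x, Z) = x*(-11 + Z) (H(x, Z) = (-11 + Z)*x = x*(-11 + Z))
k = 819741 (k = (798861 + 279180) + 205*(-11 - 1249) = 1078041 + 205*(-1260) = 1078041 - 258300 = 819741)
((-2267086 + 1087490)*(-1350992 + 312830) + 4894535)*(-2330774 + k) = ((-2267086 + 1087490)*(-1350992 + 312830) + 4894535)*(-2330774 + 819741) = (-1179596*(-1038162) + 4894535)*(-1511033) = (1224611742552 + 4894535)*(-1511033) = 1224616637087*(-1511033) = -1850436150987480871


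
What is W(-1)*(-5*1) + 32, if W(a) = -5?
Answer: 57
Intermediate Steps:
W(-1)*(-5*1) + 32 = -(-25) + 32 = -5*(-5) + 32 = 25 + 32 = 57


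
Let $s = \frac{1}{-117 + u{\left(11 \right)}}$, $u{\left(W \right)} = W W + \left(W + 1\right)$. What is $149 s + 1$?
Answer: $\frac{165}{16} \approx 10.313$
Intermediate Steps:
$u{\left(W \right)} = 1 + W + W^{2}$ ($u{\left(W \right)} = W^{2} + \left(1 + W\right) = 1 + W + W^{2}$)
$s = \frac{1}{16}$ ($s = \frac{1}{-117 + \left(1 + 11 + 11^{2}\right)} = \frac{1}{-117 + \left(1 + 11 + 121\right)} = \frac{1}{-117 + 133} = \frac{1}{16} \approx 0.0625$)
$149 s + 1 = 149 \cdot \frac{1}{16} + 1 = \frac{149}{16} + 1 = \frac{165}{16}$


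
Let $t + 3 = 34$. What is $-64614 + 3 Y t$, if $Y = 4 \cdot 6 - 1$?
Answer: $-62475$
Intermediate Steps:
$t = 31$ ($t = -3 + 34 = 31$)
$Y = 23$ ($Y = 24 - 1 = 23$)
$-64614 + 3 Y t = -64614 + 3 \cdot 23 \cdot 31 = -64614 + 69 \cdot 31 = -64614 + 2139 = -62475$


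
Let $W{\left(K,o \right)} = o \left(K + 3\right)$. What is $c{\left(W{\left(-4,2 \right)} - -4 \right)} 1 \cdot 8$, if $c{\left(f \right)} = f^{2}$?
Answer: $32$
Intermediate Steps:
$W{\left(K,o \right)} = o \left(3 + K\right)$
$c{\left(W{\left(-4,2 \right)} - -4 \right)} 1 \cdot 8 = \left(2 \left(3 - 4\right) - -4\right)^{2} \cdot 1 \cdot 8 = \left(2 \left(-1\right) + 4\right)^{2} \cdot 1 \cdot 8 = \left(-2 + 4\right)^{2} \cdot 1 \cdot 8 = 2^{2} \cdot 1 \cdot 8 = 4 \cdot 1 \cdot 8 = 4 \cdot 8 = 32$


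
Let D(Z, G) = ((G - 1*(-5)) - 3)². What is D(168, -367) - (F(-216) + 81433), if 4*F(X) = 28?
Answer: 51785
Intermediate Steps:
F(X) = 7 (F(X) = (¼)*28 = 7)
D(Z, G) = (2 + G)² (D(Z, G) = ((G + 5) - 3)² = ((5 + G) - 3)² = (2 + G)²)
D(168, -367) - (F(-216) + 81433) = (2 - 367)² - (7 + 81433) = (-365)² - 1*81440 = 133225 - 81440 = 51785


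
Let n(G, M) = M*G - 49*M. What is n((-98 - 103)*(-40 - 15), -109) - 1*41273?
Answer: -1240927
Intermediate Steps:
n(G, M) = -49*M + G*M (n(G, M) = G*M - 49*M = -49*M + G*M)
n((-98 - 103)*(-40 - 15), -109) - 1*41273 = -109*(-49 + (-98 - 103)*(-40 - 15)) - 1*41273 = -109*(-49 - 201*(-55)) - 41273 = -109*(-49 + 11055) - 41273 = -109*11006 - 41273 = -1199654 - 41273 = -1240927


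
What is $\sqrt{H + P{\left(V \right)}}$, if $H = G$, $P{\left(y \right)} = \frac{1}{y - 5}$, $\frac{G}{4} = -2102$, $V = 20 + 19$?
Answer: $\frac{i \sqrt{9719614}}{34} \approx 91.695 i$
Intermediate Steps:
$V = 39$
$G = -8408$ ($G = 4 \left(-2102\right) = -8408$)
$P{\left(y \right)} = \frac{1}{-5 + y}$
$H = -8408$
$\sqrt{H + P{\left(V \right)}} = \sqrt{-8408 + \frac{1}{-5 + 39}} = \sqrt{-8408 + \frac{1}{34}} = \sqrt{- \frac{285871}{34}} = \frac{i \sqrt{9719614}}{34}$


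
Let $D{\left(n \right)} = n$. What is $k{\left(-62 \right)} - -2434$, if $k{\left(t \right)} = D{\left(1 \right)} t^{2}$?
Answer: $6278$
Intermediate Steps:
$k{\left(t \right)} = t^{2}$ ($k{\left(t \right)} = 1 t^{2} = t^{2}$)
$k{\left(-62 \right)} - -2434 = \left(-62\right)^{2} - -2434 = 3844 + 2434 = 6278$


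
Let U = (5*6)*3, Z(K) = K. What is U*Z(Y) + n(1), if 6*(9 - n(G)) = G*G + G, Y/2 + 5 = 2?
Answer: -1594/3 ≈ -531.33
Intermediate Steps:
Y = -6 (Y = -10 + 2*2 = -10 + 4 = -6)
n(G) = 9 - G/6 - G**2/6 (n(G) = 9 - (G*G + G)/6 = 9 - (G**2 + G)/6 = 9 - (G + G**2)/6 = 9 + (-G/6 - G**2/6) = 9 - G/6 - G**2/6)
U = 90 (U = 30*3 = 90)
U*Z(Y) + n(1) = 90*(-6) + (9 - 1/6*1 - 1/6*1**2) = -540 + (9 - 1/6 - 1/6*1) = -540 + (9 - 1/6 - 1/6) = -540 + 26/3 = -1594/3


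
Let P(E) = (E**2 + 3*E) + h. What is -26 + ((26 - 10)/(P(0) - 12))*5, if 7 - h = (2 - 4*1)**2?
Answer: -314/9 ≈ -34.889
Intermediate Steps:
h = 3 (h = 7 - (2 - 4*1)**2 = 7 - (2 - 4)**2 = 7 - 1*(-2)**2 = 7 - 1*4 = 7 - 4 = 3)
P(E) = 3 + E**2 + 3*E (P(E) = (E**2 + 3*E) + 3 = 3 + E**2 + 3*E)
-26 + ((26 - 10)/(P(0) - 12))*5 = -26 + ((26 - 10)/((3 + 0**2 + 3*0) - 12))*5 = -26 + (16/((3 + 0 + 0) - 12))*5 = -26 + (16/(3 - 12))*5 = -26 + (16/(-9))*5 = -26 + (16*(-1/9))*5 = -26 - 16/9*5 = -26 - 80/9 = -314/9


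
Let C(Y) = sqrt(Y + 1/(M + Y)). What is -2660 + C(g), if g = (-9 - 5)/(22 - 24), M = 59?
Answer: -2660 + sqrt(30558)/66 ≈ -2657.4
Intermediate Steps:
g = 7 (g = -14/(-2) = -14*(-1/2) = 7)
C(Y) = sqrt(Y + 1/(59 + Y))
-2660 + C(g) = -2660 + sqrt((1 + 7*(59 + 7))/(59 + 7)) = -2660 + sqrt((1 + 7*66)/66) = -2660 + sqrt((1 + 462)/66) = -2660 + sqrt((1/66)*463) = -2660 + sqrt(463/66) = -2660 + sqrt(30558)/66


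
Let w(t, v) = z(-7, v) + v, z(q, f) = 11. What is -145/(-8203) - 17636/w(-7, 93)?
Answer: -2781789/16406 ≈ -169.56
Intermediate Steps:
w(t, v) = 11 + v
-145/(-8203) - 17636/w(-7, 93) = -145/(-8203) - 17636/(11 + 93) = -145*(-1/8203) - 17636/104 = 145/8203 - 17636*1/104 = 145/8203 - 4409/26 = -2781789/16406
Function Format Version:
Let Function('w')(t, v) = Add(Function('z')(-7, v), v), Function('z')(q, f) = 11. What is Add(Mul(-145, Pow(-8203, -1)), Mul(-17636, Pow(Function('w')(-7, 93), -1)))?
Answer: Rational(-2781789, 16406) ≈ -169.56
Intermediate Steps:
Function('w')(t, v) = Add(11, v)
Add(Mul(-145, Pow(-8203, -1)), Mul(-17636, Pow(Function('w')(-7, 93), -1))) = Add(Mul(-145, Pow(-8203, -1)), Mul(-17636, Pow(Add(11, 93), -1))) = Add(Mul(-145, Rational(-1, 8203)), Mul(-17636, Pow(104, -1))) = Add(Rational(145, 8203), Mul(-17636, Rational(1, 104))) = Add(Rational(145, 8203), Rational(-4409, 26)) = Rational(-2781789, 16406)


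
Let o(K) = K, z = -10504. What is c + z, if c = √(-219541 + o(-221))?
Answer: -10504 + 3*I*√24418 ≈ -10504.0 + 468.79*I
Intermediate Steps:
c = 3*I*√24418 (c = √(-219541 - 221) = √(-219762) = 3*I*√24418 ≈ 468.79*I)
c + z = 3*I*√24418 - 10504 = -10504 + 3*I*√24418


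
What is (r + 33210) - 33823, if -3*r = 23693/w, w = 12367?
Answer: -22766606/37101 ≈ -613.64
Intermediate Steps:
r = -23693/37101 (r = -23693/(3*12367) = -⅓*23693/12367 = -23693/37101 ≈ -0.63861)
(r + 33210) - 33823 = (-23693/37101 + 33210) - 33823 = 1232100517/37101 - 33823 = -22766606/37101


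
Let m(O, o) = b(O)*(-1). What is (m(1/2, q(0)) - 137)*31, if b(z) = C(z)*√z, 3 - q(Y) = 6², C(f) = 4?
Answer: -4247 - 62*√2 ≈ -4334.7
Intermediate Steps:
q(Y) = -33 (q(Y) = 3 - 1*6² = 3 - 1*36 = 3 - 36 = -33)
b(z) = 4*√z
m(O, o) = -4*√O (m(O, o) = (4*√O)*(-1) = -4*√O)
(m(1/2, q(0)) - 137)*31 = (-4*√2/2 - 137)*31 = (-2*√2 - 137)*31 = (-137 - 2*√2)*31 = -4247 - 62*√2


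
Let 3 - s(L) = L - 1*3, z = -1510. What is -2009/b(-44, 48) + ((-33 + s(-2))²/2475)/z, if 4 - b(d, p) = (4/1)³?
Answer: 10010797/298980 ≈ 33.483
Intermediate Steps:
s(L) = 6 - L (s(L) = 3 - (L - 1*3) = 3 - (L - 3) = 3 - (-3 + L) = 3 + (3 - L) = 6 - L)
b(d, p) = -60 (b(d, p) = 4 - (4/1)³ = 4 - (4*1)³ = 4 - 1*4³ = 4 - 1*64 = 4 - 64 = -60)
-2009/b(-44, 48) + ((-33 + s(-2))²/2475)/z = -2009/(-60) + ((-33 + (6 - 1*(-2)))²/2475)/(-1510) = -2009*(-1/60) + ((-33 + (6 + 2))²*(1/2475))*(-1/1510) = 2009/60 + ((-33 + 8)²*(1/2475))*(-1/1510) = 2009/60 + ((-25)²*(1/2475))*(-1/1510) = 2009/60 + (625*(1/2475))*(-1/1510) = 2009/60 + (25/99)*(-1/1510) = 2009/60 - 5/29898 = 10010797/298980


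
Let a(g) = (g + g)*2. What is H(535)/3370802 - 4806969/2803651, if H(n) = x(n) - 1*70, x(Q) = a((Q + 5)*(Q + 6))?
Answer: -6463651281074/4725276199051 ≈ -1.3679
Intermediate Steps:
a(g) = 4*g (a(g) = (2*g)*2 = 4*g)
x(Q) = 4*(5 + Q)*(6 + Q) (x(Q) = 4*((Q + 5)*(Q + 6)) = 4*((5 + Q)*(6 + Q)) = 4*(5 + Q)*(6 + Q))
H(n) = 50 + 4*n² + 44*n (H(n) = (120 + 4*n² + 44*n) - 1*70 = (120 + 4*n² + 44*n) - 70 = 50 + 4*n² + 44*n)
H(535)/3370802 - 4806969/2803651 = (50 + 4*535² + 44*535)/3370802 - 4806969/2803651 = (50 + 4*286225 + 23540)*(1/3370802) - 4806969*1/2803651 = (50 + 1144900 + 23540)*(1/3370802) - 4806969/2803651 = 1168490*(1/3370802) - 4806969/2803651 = 584245/1685401 - 4806969/2803651 = -6463651281074/4725276199051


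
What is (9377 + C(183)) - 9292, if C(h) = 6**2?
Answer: 121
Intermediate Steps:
C(h) = 36
(9377 + C(183)) - 9292 = (9377 + 36) - 9292 = 9413 - 9292 = 121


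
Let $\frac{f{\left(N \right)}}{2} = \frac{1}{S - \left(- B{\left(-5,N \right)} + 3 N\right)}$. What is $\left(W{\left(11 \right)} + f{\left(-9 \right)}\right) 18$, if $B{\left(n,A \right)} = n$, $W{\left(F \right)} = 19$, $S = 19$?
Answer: $\frac{14058}{41} \approx 342.88$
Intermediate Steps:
$f{\left(N \right)} = \frac{2}{14 - 3 N}$ ($f{\left(N \right)} = \frac{2}{19 - \left(5 + 3 N\right)} = \frac{2}{14 - 3 N}$)
$\left(W{\left(11 \right)} + f{\left(-9 \right)}\right) 18 = \left(19 - \frac{2}{-14 + 3 \left(-9\right)}\right) 18 = \left(19 - \frac{2}{-14 - 27}\right) 18 = \left(19 - \frac{2}{-41}\right) 18 = \left(19 - - \frac{2}{41}\right) 18 = \left(19 + \frac{2}{41}\right) 18 = \frac{781}{41} \cdot 18 = \frac{14058}{41}$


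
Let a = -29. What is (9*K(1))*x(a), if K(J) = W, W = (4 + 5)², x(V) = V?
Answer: -21141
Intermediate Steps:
W = 81 (W = 9² = 81)
K(J) = 81
(9*K(1))*x(a) = (9*81)*(-29) = 729*(-29) = -21141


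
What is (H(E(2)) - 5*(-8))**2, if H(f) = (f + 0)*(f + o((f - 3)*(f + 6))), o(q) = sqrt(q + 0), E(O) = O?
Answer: 1904 + 352*I*sqrt(2) ≈ 1904.0 + 497.8*I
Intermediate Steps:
o(q) = sqrt(q)
H(f) = f*(f + sqrt((-3 + f)*(6 + f))) (H(f) = (f + 0)*(f + sqrt((f - 3)*(f + 6))) = f*(f + sqrt((-3 + f)*(6 + f))))
(H(E(2)) - 5*(-8))**2 = (2*(2 + sqrt(-18 + 2**2 + 3*2)) - 5*(-8))**2 = (2*(2 + sqrt(-18 + 4 + 6)) + 40)**2 = (2*(2 + sqrt(-8)) + 40)**2 = (2*(2 + 2*I*sqrt(2)) + 40)**2 = ((4 + 4*I*sqrt(2)) + 40)**2 = (44 + 4*I*sqrt(2))**2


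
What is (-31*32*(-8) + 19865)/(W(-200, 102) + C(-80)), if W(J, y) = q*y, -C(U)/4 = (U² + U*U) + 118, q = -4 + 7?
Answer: -9267/17122 ≈ -0.54123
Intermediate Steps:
q = 3
C(U) = -472 - 8*U² (C(U) = -4*((U² + U*U) + 118) = -4*((U² + U²) + 118) = -4*(2*U² + 118) = -4*(118 + 2*U²) = -472 - 8*U²)
W(J, y) = 3*y
(-31*32*(-8) + 19865)/(W(-200, 102) + C(-80)) = (-31*32*(-8) + 19865)/(3*102 + (-472 - 8*(-80)²)) = (-992*(-8) + 19865)/(306 + (-472 - 8*6400)) = (7936 + 19865)/(306 + (-472 - 51200)) = 27801/(306 - 51672) = 27801/(-51366) = 27801*(-1/51366) = -9267/17122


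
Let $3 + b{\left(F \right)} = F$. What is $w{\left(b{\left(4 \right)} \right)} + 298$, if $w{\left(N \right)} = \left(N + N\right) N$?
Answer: $300$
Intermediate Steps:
$b{\left(F \right)} = -3 + F$
$w{\left(N \right)} = 2 N^{2}$ ($w{\left(N \right)} = 2 N N = 2 N^{2}$)
$w{\left(b{\left(4 \right)} \right)} + 298 = 2 \left(-3 + 4\right)^{2} + 298 = 2 \cdot 1^{2} + 298 = 2 \cdot 1 + 298 = 2 + 298 = 300$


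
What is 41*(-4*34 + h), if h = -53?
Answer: -7749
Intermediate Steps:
41*(-4*34 + h) = 41*(-4*34 - 53) = 41*(-136 - 53) = 41*(-189) = -7749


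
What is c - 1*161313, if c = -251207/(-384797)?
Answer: -62072507254/384797 ≈ -1.6131e+5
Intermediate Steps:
c = 251207/384797 (c = -251207*(-1/384797) = 251207/384797 ≈ 0.65283)
c - 1*161313 = 251207/384797 - 1*161313 = 251207/384797 - 161313 = -62072507254/384797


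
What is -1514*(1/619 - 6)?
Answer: 5621482/619 ≈ 9081.5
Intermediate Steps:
-1514*(1/619 - 6) = -1514*(-3713/619) = 5621482/619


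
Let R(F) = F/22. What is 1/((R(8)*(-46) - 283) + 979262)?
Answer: 11/10768585 ≈ 1.0215e-6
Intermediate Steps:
R(F) = F/22 (R(F) = F*(1/22) = F/22)
1/((R(8)*(-46) - 283) + 979262) = 1/((((1/22)*8)*(-46) - 283) + 979262) = 1/(((4/11)*(-46) - 283) + 979262) = 1/((-184/11 - 283) + 979262) = 1/(-3297/11 + 979262) = 1/(10768585/11) = 11/10768585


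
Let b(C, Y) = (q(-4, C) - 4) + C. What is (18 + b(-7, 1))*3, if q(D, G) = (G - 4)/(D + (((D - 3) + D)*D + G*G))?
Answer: 1836/89 ≈ 20.629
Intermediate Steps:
q(D, G) = (-4 + G)/(D + G² + D*(-3 + 2*D)) (q(D, G) = (-4 + G)/(D + (((-3 + D) + D)*D + G²)) = (-4 + G)/(D + ((-3 + 2*D)*D + G²)) = (-4 + G)/(D + (D*(-3 + 2*D) + G²)) = (-4 + G)/(D + (G² + D*(-3 + 2*D))) = (-4 + G)/(D + G² + D*(-3 + 2*D)))
b(C, Y) = -4 + C + (-4 + C)/(40 + C²) (b(C, Y) = ((-4 + C)/(C² - 2*(-4) + 2*(-4)²) - 4) + C = ((-4 + C)/(C² + 8 + 2*16) - 4) + C = ((-4 + C)/(C² + 8 + 32) - 4) + C = ((-4 + C)/(40 + C²) - 4) + C = (-4 + (-4 + C)/(40 + C²)) + C = -4 + C + (-4 + C)/(40 + C²))
(18 + b(-7, 1))*3 = (18 + (-4 - 7 + (-4 - 7)*(40 + (-7)²))/(40 + (-7)²))*3 = (18 + (-4 - 7 - 11*(40 + 49))/(40 + 49))*3 = (18 + (-4 - 7 - 11*89)/89)*3 = (18 + (-4 - 7 - 979)/89)*3 = (18 + (1/89)*(-990))*3 = (18 - 990/89)*3 = (612/89)*3 = 1836/89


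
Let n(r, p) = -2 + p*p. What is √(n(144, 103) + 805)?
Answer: 6*√317 ≈ 106.83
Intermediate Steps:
n(r, p) = -2 + p²
√(n(144, 103) + 805) = √((-2 + 103²) + 805) = √((-2 + 10609) + 805) = √(10607 + 805) = √11412 = 6*√317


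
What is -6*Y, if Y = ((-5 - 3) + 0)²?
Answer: -384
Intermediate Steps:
Y = 64 (Y = (-8 + 0)² = (-8)² = 64)
-6*Y = -6*64 = -384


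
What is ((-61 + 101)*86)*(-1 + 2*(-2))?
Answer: -17200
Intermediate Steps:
((-61 + 101)*86)*(-1 + 2*(-2)) = (40*86)*(-1 - 4) = 3440*(-5) = -17200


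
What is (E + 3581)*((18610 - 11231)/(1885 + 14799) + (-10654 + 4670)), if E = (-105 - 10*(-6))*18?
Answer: -276628034967/16684 ≈ -1.6580e+7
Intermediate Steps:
E = -810 (E = (-105 + 60)*18 = -45*18 = -810)
(E + 3581)*((18610 - 11231)/(1885 + 14799) + (-10654 + 4670)) = (-810 + 3581)*((18610 - 11231)/(1885 + 14799) + (-10654 + 4670)) = 2771*(7379/16684 - 5984) = 2771*(-99829677/16684) = -276628034967/16684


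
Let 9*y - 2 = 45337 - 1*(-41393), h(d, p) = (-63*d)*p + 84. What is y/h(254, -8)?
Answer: 21683/288225 ≈ 0.075229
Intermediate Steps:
h(d, p) = 84 - 63*d*p (h(d, p) = -63*d*p + 84 = 84 - 63*d*p)
y = 86732/9 (y = 2/9 + (45337 - 1*(-41393))/9 = 2/9 + (45337 + 41393)/9 = 2/9 + (⅑)*86730 = 2/9 + 28910/3 = 86732/9 ≈ 9636.9)
y/h(254, -8) = 86732/(9*(84 - 63*254*(-8))) = 86732/(9*(84 + 128016)) = (86732/9)/128100 = (86732/9)*(1/128100) = 21683/288225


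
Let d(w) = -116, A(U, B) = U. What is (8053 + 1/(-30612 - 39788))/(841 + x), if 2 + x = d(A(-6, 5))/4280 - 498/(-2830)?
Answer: 17167243636919/1788882789760 ≈ 9.5966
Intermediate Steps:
x = -560541/302810 (x = -2 + (-116/4280 - 498/(-2830)) = -2 + (-116*1/4280 - 498*(-1/2830)) = -2 + (-29/1070 + 249/1415) = -2 + 45079/302810 = -560541/302810 ≈ -1.8511)
(8053 + 1/(-30612 - 39788))/(841 + x) = (8053 + 1/(-30612 - 39788))/(841 - 560541/302810) = (8053 + 1/(-70400))/(254102669/302810) = (8053 - 1/70400)*(302810/254102669) = (566931199/70400)*(302810/254102669) = 17167243636919/1788882789760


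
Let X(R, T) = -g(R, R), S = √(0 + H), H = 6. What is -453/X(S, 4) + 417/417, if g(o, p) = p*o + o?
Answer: 458/5 - 151*√6/10 ≈ 54.613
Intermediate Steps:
S = √6 (S = √(0 + 6) = √6 ≈ 2.4495)
g(o, p) = o + o*p (g(o, p) = o*p + o = o + o*p)
X(R, T) = -R*(1 + R)
-453/X(S, 4) + 417/417 = -453*(-√6/(6*(1 + √6))) + 417/417 = -(-151)*√6/(2*(1 + √6)) + 417*(1/417) = 151*√6/(2*(1 + √6)) + 1 = 1 + 151*√6/(2*(1 + √6))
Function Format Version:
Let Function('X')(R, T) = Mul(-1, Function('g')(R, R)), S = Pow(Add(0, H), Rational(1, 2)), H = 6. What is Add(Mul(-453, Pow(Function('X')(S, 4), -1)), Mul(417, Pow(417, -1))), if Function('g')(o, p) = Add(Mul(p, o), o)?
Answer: Add(Rational(458, 5), Mul(Rational(-151, 10), Pow(6, Rational(1, 2)))) ≈ 54.613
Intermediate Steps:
S = Pow(6, Rational(1, 2)) (S = Pow(Add(0, 6), Rational(1, 2)) = Pow(6, Rational(1, 2)) ≈ 2.4495)
Function('g')(o, p) = Add(o, Mul(o, p)) (Function('g')(o, p) = Add(Mul(o, p), o) = Add(o, Mul(o, p)))
Function('X')(R, T) = Mul(-1, R, Add(1, R)) (Function('X')(R, T) = Mul(-1, Mul(R, Add(1, R))) = Mul(-1, R, Add(1, R)))
Add(Mul(-453, Pow(Function('X')(S, 4), -1)), Mul(417, Pow(417, -1))) = Add(Mul(-453, Pow(Mul(-1, Pow(6, Rational(1, 2)), Add(1, Pow(6, Rational(1, 2)))), -1)), Mul(417, Pow(417, -1))) = Add(Mul(-453, Mul(Rational(-1, 6), Pow(6, Rational(1, 2)), Pow(Add(1, Pow(6, Rational(1, 2))), -1))), Mul(417, Rational(1, 417))) = Add(Mul(Rational(151, 2), Pow(6, Rational(1, 2)), Pow(Add(1, Pow(6, Rational(1, 2))), -1)), 1) = Add(1, Mul(Rational(151, 2), Pow(6, Rational(1, 2)), Pow(Add(1, Pow(6, Rational(1, 2))), -1)))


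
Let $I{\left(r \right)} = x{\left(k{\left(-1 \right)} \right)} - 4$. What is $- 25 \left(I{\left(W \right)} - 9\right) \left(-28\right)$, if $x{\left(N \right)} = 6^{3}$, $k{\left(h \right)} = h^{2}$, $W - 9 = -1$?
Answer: $142100$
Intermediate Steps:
$W = 8$ ($W = 9 - 1 = 8$)
$x{\left(N \right)} = 216$
$I{\left(r \right)} = 212$ ($I{\left(r \right)} = 216 - 4 = 212$)
$- 25 \left(I{\left(W \right)} - 9\right) \left(-28\right) = - 25 \left(212 - 9\right) \left(-28\right) = \left(-25\right) 203 \left(-28\right) = \left(-5075\right) \left(-28\right) = 142100$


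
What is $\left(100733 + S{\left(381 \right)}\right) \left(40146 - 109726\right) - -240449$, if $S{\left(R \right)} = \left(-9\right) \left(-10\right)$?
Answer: $-7015023891$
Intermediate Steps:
$S{\left(R \right)} = 90$
$\left(100733 + S{\left(381 \right)}\right) \left(40146 - 109726\right) - -240449 = \left(100733 + 90\right) \left(40146 - 109726\right) - -240449 = 100823 \left(-69580\right) + 240449 = -7015264340 + 240449 = -7015023891$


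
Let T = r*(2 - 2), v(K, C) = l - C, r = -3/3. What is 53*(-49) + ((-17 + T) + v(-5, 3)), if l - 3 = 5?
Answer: -2609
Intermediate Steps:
l = 8 (l = 3 + 5 = 8)
r = -1 (r = -3*⅓ = -1)
v(K, C) = 8 - C
T = 0 (T = -(2 - 2) = -1*0 = 0)
53*(-49) + ((-17 + T) + v(-5, 3)) = 53*(-49) + ((-17 + 0) + (8 - 1*3)) = -2597 + (-17 + (8 - 3)) = -2597 + (-17 + 5) = -2597 - 12 = -2609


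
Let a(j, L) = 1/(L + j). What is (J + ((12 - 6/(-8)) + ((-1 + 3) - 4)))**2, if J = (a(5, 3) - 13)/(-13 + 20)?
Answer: 249001/3136 ≈ 79.401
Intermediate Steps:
J = -103/56 (J = (1/(3 + 5) - 13)/(-13 + 20) = (1/8 - 13)/7 = (1/8 - 13)*(1/7) = -103/8*1/7 = -103/56 ≈ -1.8393)
(J + ((12 - 6/(-8)) + ((-1 + 3) - 4)))**2 = (-103/56 + ((12 - 6/(-8)) + ((-1 + 3) - 4)))**2 = (-103/56 + ((12 - 6*(-1/8)) + (2 - 4)))**2 = (-103/56 + ((12 + 3/4) - 2))**2 = (-103/56 + (51/4 - 2))**2 = (-103/56 + 43/4)**2 = (499/56)**2 = 249001/3136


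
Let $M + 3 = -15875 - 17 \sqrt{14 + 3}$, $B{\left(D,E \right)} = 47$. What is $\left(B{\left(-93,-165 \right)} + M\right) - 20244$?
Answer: $-36075 - 17 \sqrt{17} \approx -36145.0$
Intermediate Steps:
$M = -15878 - 17 \sqrt{17}$ ($M = -3 - \left(15875 + 17 \sqrt{14 + 3}\right) = -3 - \left(15875 + 17 \sqrt{17}\right) = -15878 - 17 \sqrt{17} \approx -15948.0$)
$\left(B{\left(-93,-165 \right)} + M\right) - 20244 = \left(47 - \left(15878 + 17 \sqrt{17}\right)\right) - 20244 = \left(-15831 - 17 \sqrt{17}\right) - 20244 = -36075 - 17 \sqrt{17}$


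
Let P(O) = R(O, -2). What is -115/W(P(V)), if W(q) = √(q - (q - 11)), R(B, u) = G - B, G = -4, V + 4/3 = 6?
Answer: -115*√11/11 ≈ -34.674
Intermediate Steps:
V = 14/3 (V = -4/3 + 6 = 14/3 ≈ 4.6667)
R(B, u) = -4 - B
P(O) = -4 - O
W(q) = √11 (W(q) = √(q - (-11 + q)) = √(q + (11 - q)) = √11)
-115/W(P(V)) = -115*√11/11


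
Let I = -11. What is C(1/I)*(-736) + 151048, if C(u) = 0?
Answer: 151048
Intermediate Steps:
C(1/I)*(-736) + 151048 = 0*(-736) + 151048 = 0 + 151048 = 151048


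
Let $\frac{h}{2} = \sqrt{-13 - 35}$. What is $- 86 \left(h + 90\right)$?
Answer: $-7740 - 688 i \sqrt{3} \approx -7740.0 - 1191.7 i$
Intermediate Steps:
$h = 8 i \sqrt{3}$ ($h = 2 \sqrt{-13 - 35} = 2 \sqrt{-48} = 2 \cdot 4 i \sqrt{3} = 8 i \sqrt{3} \approx 13.856 i$)
$- 86 \left(h + 90\right) = - 86 \left(8 i \sqrt{3} + 90\right) = - 86 \left(90 + 8 i \sqrt{3}\right) = -7740 - 688 i \sqrt{3}$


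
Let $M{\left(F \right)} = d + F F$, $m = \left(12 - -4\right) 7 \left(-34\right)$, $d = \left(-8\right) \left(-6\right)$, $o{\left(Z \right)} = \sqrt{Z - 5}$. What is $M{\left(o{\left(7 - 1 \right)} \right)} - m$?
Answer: $3857$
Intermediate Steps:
$o{\left(Z \right)} = \sqrt{-5 + Z}$
$d = 48$
$m = -3808$ ($m = \left(12 + 4\right) 7 \left(-34\right) = 16 \cdot 7 \left(-34\right) = 112 \left(-34\right) = -3808$)
$M{\left(F \right)} = 48 + F^{2}$ ($M{\left(F \right)} = 48 + F F = 48 + F^{2}$)
$M{\left(o{\left(7 - 1 \right)} \right)} - m = \left(48 + \left(\sqrt{-5 + \left(7 - 1\right)}\right)^{2}\right) - -3808 = \left(48 + \left(\sqrt{-5 + \left(7 - 1\right)}\right)^{2}\right) + 3808 = \left(48 + \left(\sqrt{-5 + 6}\right)^{2}\right) + 3808 = \left(48 + \left(\sqrt{1}\right)^{2}\right) + 3808 = \left(48 + 1^{2}\right) + 3808 = \left(48 + 1\right) + 3808 = 49 + 3808 = 3857$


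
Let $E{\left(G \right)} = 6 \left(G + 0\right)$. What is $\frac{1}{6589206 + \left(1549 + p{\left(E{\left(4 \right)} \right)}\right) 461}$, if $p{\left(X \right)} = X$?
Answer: $\frac{1}{7314359} \approx 1.3672 \cdot 10^{-7}$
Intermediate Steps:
$E{\left(G \right)} = 6 G$
$\frac{1}{6589206 + \left(1549 + p{\left(E{\left(4 \right)} \right)}\right) 461} = \frac{1}{6589206 + \left(1549 + 6 \cdot 4\right) 461} = \frac{1}{6589206 + \left(1549 + 24\right) 461} = \frac{1}{6589206 + 1573 \cdot 461} = \frac{1}{6589206 + 725153} = \frac{1}{7314359}$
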